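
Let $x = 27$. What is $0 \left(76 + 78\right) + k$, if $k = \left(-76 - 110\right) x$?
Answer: $-5022$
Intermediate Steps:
$k = -5022$ ($k = \left(-76 - 110\right) 27 = \left(-186\right) 27 = -5022$)
$0 \left(76 + 78\right) + k = 0 \left(76 + 78\right) - 5022 = 0 \cdot 154 - 5022 = 0 - 5022 = -5022$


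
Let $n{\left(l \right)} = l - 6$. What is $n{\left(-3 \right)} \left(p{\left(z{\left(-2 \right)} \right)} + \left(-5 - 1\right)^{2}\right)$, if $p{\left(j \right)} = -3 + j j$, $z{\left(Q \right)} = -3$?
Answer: $-378$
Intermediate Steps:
$n{\left(l \right)} = -6 + l$ ($n{\left(l \right)} = l - 6 = -6 + l$)
$p{\left(j \right)} = -3 + j^{2}$
$n{\left(-3 \right)} \left(p{\left(z{\left(-2 \right)} \right)} + \left(-5 - 1\right)^{2}\right) = \left(-6 - 3\right) \left(\left(-3 + \left(-3\right)^{2}\right) + \left(-5 - 1\right)^{2}\right) = - 9 \left(\left(-3 + 9\right) + \left(-6\right)^{2}\right) = - 9 \left(6 + 36\right) = \left(-9\right) 42 = -378$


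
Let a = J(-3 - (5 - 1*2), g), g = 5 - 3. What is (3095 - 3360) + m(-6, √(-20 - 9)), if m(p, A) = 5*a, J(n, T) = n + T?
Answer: -285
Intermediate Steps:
g = 2
J(n, T) = T + n
a = -4 (a = 2 + (-3 - (5 - 1*2)) = 2 + (-3 - (5 - 2)) = 2 + (-3 - 1*3) = 2 + (-3 - 3) = 2 - 6 = -4)
m(p, A) = -20 (m(p, A) = 5*(-4) = -20)
(3095 - 3360) + m(-6, √(-20 - 9)) = (3095 - 3360) - 20 = -265 - 20 = -285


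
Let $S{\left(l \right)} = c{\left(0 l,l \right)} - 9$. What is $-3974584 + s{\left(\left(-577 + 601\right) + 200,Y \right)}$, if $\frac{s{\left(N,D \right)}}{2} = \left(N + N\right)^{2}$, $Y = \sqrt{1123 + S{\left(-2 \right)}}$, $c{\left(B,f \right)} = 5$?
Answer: $-3573176$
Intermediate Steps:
$S{\left(l \right)} = -4$ ($S{\left(l \right)} = 5 - 9 = -4$)
$Y = \sqrt{1119}$ ($Y = \sqrt{1123 - 4} = \sqrt{1119} \approx 33.451$)
$s{\left(N,D \right)} = 8 N^{2}$ ($s{\left(N,D \right)} = 2 \left(N + N\right)^{2} = 2 \left(2 N\right)^{2} = 2 \cdot 4 N^{2} = 8 N^{2}$)
$-3974584 + s{\left(\left(-577 + 601\right) + 200,Y \right)} = -3974584 + 8 \left(\left(-577 + 601\right) + 200\right)^{2} = -3974584 + 8 \left(24 + 200\right)^{2} = -3974584 + 8 \cdot 224^{2} = -3974584 + 8 \cdot 50176 = -3974584 + 401408 = -3573176$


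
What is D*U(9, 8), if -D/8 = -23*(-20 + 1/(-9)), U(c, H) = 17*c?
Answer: -566168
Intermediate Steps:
D = -33304/9 (D = -(-184)*(-20 + 1/(-9)) = -(-184)*(-20 - ⅑) = -(-184)*(-181)/9 = -8*4163/9 = -33304/9 ≈ -3700.4)
D*U(9, 8) = -566168*9/9 = -33304/9*153 = -566168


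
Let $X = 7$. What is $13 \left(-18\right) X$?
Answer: $-1638$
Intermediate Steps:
$13 \left(-18\right) X = 13 \left(-18\right) 7 = \left(-234\right) 7 = -1638$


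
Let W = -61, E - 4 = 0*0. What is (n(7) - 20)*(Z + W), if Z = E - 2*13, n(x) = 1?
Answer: 1577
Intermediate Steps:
E = 4 (E = 4 + 0*0 = 4 + 0 = 4)
Z = -22 (Z = 4 - 2*13 = 4 - 1*26 = 4 - 26 = -22)
(n(7) - 20)*(Z + W) = (1 - 20)*(-22 - 61) = -19*(-83) = 1577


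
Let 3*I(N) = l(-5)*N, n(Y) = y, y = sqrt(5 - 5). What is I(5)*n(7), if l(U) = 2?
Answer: 0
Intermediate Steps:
y = 0 (y = sqrt(0) = 0)
n(Y) = 0
I(N) = 2*N/3 (I(N) = (2*N)/3 = 2*N/3)
I(5)*n(7) = ((2/3)*5)*0 = (10/3)*0 = 0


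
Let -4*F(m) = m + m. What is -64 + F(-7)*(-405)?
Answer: -2963/2 ≈ -1481.5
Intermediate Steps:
F(m) = -m/2 (F(m) = -(m + m)/4 = -m/2)
-64 + F(-7)*(-405) = -64 - ½*(-7)*(-405) = -64 + (7/2)*(-405) = -64 - 2835/2 = -2963/2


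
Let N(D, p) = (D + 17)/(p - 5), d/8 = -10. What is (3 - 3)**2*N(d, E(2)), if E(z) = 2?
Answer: 0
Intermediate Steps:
d = -80 (d = 8*(-10) = -80)
N(D, p) = (17 + D)/(-5 + p)
(3 - 3)**2*N(d, E(2)) = (3 - 3)**2*((17 - 80)/(-5 + 2)) = 0**2*(-63/(-3)) = 0*(-1/3*(-63)) = 0*21 = 0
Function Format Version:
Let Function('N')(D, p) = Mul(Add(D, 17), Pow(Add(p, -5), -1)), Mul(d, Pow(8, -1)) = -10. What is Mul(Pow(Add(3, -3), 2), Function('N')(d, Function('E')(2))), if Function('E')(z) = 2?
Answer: 0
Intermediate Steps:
d = -80 (d = Mul(8, -10) = -80)
Function('N')(D, p) = Mul(Pow(Add(-5, p), -1), Add(17, D)) (Function('N')(D, p) = Mul(Add(17, D), Pow(Add(-5, p), -1)) = Mul(Pow(Add(-5, p), -1), Add(17, D)))
Mul(Pow(Add(3, -3), 2), Function('N')(d, Function('E')(2))) = Mul(Pow(Add(3, -3), 2), Mul(Pow(Add(-5, 2), -1), Add(17, -80))) = Mul(Pow(0, 2), Mul(Pow(-3, -1), -63)) = Mul(0, Mul(Rational(-1, 3), -63)) = Mul(0, 21) = 0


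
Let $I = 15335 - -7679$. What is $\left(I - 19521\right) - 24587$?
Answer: $-21094$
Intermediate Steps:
$I = 23014$ ($I = 15335 + 7679 = 23014$)
$\left(I - 19521\right) - 24587 = \left(23014 - 19521\right) - 24587 = 3493 - 24587 = -21094$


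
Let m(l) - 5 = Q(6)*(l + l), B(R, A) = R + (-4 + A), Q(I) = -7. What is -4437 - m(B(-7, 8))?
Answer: -4484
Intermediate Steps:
B(R, A) = -4 + A + R
m(l) = 5 - 14*l (m(l) = 5 - 7*(l + l) = 5 - 14*l)
-4437 - m(B(-7, 8)) = -4437 - (5 - 14*(-4 + 8 - 7)) = -4437 - (5 - 14*(-3)) = -4437 - (5 + 42) = -4437 - 1*47 = -4437 - 47 = -4484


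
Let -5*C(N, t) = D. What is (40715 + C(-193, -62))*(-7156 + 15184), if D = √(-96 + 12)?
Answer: 326860020 - 16056*I*√21/5 ≈ 3.2686e+8 - 14716.0*I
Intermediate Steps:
D = 2*I*√21 (D = √(-84) = 2*I*√21 ≈ 9.1651*I)
C(N, t) = -2*I*√21/5
(40715 + C(-193, -62))*(-7156 + 15184) = (40715 - 2*I*√21/5)*(-7156 + 15184) = (40715 - 2*I*√21/5)*8028 = 326860020 - 16056*I*√21/5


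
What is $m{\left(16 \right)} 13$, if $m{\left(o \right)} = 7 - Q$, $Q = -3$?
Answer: $130$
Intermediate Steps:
$m{\left(o \right)} = 10$ ($m{\left(o \right)} = 7 - -3 = 7 + 3 = 10$)
$m{\left(16 \right)} 13 = 10 \cdot 13 = 130$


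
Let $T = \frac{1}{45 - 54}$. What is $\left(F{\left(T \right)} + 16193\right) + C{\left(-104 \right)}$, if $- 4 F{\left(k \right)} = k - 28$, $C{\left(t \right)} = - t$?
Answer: $\frac{586945}{36} \approx 16304.0$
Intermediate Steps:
$T = - \frac{1}{9}$ ($T = \frac{1}{-9} = - \frac{1}{9} \approx -0.11111$)
$F{\left(k \right)} = 7 - \frac{k}{4}$ ($F{\left(k \right)} = - \frac{k - 28}{4} = - \frac{-28 + k}{4} = 7 - \frac{k}{4}$)
$\left(F{\left(T \right)} + 16193\right) + C{\left(-104 \right)} = \left(\left(7 - - \frac{1}{36}\right) + 16193\right) - -104 = \left(\left(7 + \frac{1}{36}\right) + 16193\right) + 104 = \left(\frac{253}{36} + 16193\right) + 104 = \frac{583201}{36} + 104 = \frac{586945}{36}$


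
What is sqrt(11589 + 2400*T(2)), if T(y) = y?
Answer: 3*sqrt(1821) ≈ 128.02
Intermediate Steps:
sqrt(11589 + 2400*T(2)) = sqrt(11589 + 2400*2) = sqrt(11589 + 4800) = sqrt(16389) = 3*sqrt(1821)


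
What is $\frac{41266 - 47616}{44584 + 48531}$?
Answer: $- \frac{1270}{18623} \approx -0.068195$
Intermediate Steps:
$\frac{41266 - 47616}{44584 + 48531} = - \frac{6350}{93115} = \left(-6350\right) \frac{1}{93115} = - \frac{1270}{18623}$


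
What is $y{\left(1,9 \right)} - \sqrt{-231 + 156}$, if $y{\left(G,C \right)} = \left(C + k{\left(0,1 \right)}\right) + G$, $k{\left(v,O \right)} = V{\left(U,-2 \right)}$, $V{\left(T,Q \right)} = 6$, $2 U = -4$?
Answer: $16 - 5 i \sqrt{3} \approx 16.0 - 8.6602 i$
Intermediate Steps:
$U = -2$ ($U = \frac{1}{2} \left(-4\right) = -2$)
$k{\left(v,O \right)} = 6$
$y{\left(G,C \right)} = 6 + C + G$ ($y{\left(G,C \right)} = \left(C + 6\right) + G = \left(6 + C\right) + G = 6 + C + G$)
$y{\left(1,9 \right)} - \sqrt{-231 + 156} = \left(6 + 9 + 1\right) - \sqrt{-231 + 156} = 16 - \sqrt{-75} = 16 - 5 i \sqrt{3}$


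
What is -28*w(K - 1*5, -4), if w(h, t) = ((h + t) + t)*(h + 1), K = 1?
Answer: -1008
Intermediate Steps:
w(h, t) = (1 + h)*(h + 2*t) (w(h, t) = (h + 2*t)*(1 + h) = (1 + h)*(h + 2*t))
-28*w(K - 1*5, -4) = -28*((1 - 1*5) + (1 - 1*5)² + 2*(-4) + 2*(1 - 1*5)*(-4)) = -28*((1 - 5) + (1 - 5)² - 8 + 2*(1 - 5)*(-4)) = -28*(-4 + (-4)² - 8 + 2*(-4)*(-4)) = -28*(-4 + 16 - 8 + 32) = -28*36 = -1008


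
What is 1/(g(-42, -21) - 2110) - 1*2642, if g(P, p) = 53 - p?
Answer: -5379113/2036 ≈ -2642.0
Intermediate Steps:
1/(g(-42, -21) - 2110) - 1*2642 = 1/((53 - 1*(-21)) - 2110) - 1*2642 = 1/((53 + 21) - 2110) - 2642 = 1/(74 - 2110) - 2642 = 1/(-2036) - 2642 = -1/2036 - 2642 = -5379113/2036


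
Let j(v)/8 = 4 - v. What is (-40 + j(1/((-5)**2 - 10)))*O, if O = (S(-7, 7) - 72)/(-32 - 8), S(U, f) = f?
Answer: -208/15 ≈ -13.867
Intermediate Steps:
j(v) = 32 - 8*v (j(v) = 8*(4 - v) = 32 - 8*v)
O = 13/8 (O = (7 - 72)/(-32 - 8) = -65/(-40) = -65*(-1/40) = 13/8 ≈ 1.6250)
(-40 + j(1/((-5)**2 - 10)))*O = (-40 + (32 - 8/((-5)**2 - 10)))*(13/8) = (-40 + (32 - 8/(25 - 10)))*(13/8) = (-40 + (32 - 8/15))*(13/8) = (-40 + 472/15)*(13/8) = -128/15*13/8 = -208/15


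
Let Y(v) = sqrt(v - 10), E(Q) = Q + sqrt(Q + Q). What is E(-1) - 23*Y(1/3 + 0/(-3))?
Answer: -1 + I*sqrt(2) - 23*I*sqrt(87)/3 ≈ -1.0 - 70.096*I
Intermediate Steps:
E(Q) = Q + sqrt(2)*sqrt(Q) (E(Q) = Q + sqrt(2*Q) = Q + sqrt(2)*sqrt(Q))
Y(v) = sqrt(-10 + v)
E(-1) - 23*Y(1/3 + 0/(-3)) = (-1 + sqrt(2)*sqrt(-1)) - 23*sqrt(-10 + (1/3 + 0/(-3))) = (-1 + sqrt(2)*I) - 23*sqrt(-10 + (1*(1/3) + 0*(-1/3))) = (-1 + I*sqrt(2)) - 23*sqrt(-10 + (1/3 + 0)) = (-1 + I*sqrt(2)) - 23*sqrt(-10 + 1/3) = (-1 + I*sqrt(2)) - 23*I*sqrt(87)/3 = -1 + I*sqrt(2) - 23*I*sqrt(87)/3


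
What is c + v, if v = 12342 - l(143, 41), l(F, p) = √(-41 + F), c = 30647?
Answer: 42989 - √102 ≈ 42979.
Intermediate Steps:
v = 12342 - √102 (v = 12342 - √(-41 + 143) = 12342 - √102 ≈ 12332.)
c + v = 30647 + (12342 - √102) = 42989 - √102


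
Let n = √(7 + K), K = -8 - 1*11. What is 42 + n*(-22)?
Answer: 42 - 44*I*√3 ≈ 42.0 - 76.21*I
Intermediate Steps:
K = -19 (K = -8 - 11 = -19)
n = 2*I*√3 (n = √(7 - 19) = √(-12) = 2*I*√3 ≈ 3.4641*I)
42 + n*(-22) = 42 + (2*I*√3)*(-22) = 42 - 44*I*√3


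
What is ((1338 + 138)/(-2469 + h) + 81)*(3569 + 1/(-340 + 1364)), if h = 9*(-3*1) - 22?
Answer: 370001129337/1289216 ≈ 2.8700e+5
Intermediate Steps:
h = -49 (h = 9*(-3) - 22 = -27 - 22 = -49)
((1338 + 138)/(-2469 + h) + 81)*(3569 + 1/(-340 + 1364)) = ((1338 + 138)/(-2469 - 49) + 81)*(3569 + 1/(-340 + 1364)) = (1476/(-2518) + 81)*(3569 + 1/1024) = (1476*(-1/2518) + 81)*(3569 + 1/1024) = (-738/1259 + 81)*(3654657/1024) = (101241/1259)*(3654657/1024) = 370001129337/1289216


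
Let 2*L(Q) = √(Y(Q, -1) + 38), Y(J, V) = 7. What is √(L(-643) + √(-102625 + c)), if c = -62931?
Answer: √(6*√5 + 8*I*√41389)/2 ≈ 14.322 + 14.205*I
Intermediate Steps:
L(Q) = 3*√5/2 (L(Q) = √(7 + 38)/2 = √45/2 = (3*√5)/2 = 3*√5/2)
√(L(-643) + √(-102625 + c)) = √(3*√5/2 + √(-102625 - 62931)) = √(3*√5/2 + √(-165556)) = √(3*√5/2 + 2*I*√41389)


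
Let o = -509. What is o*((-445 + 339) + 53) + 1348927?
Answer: 1375904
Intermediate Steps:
o*((-445 + 339) + 53) + 1348927 = -509*((-445 + 339) + 53) + 1348927 = -509*(-106 + 53) + 1348927 = -509*(-53) + 1348927 = 26977 + 1348927 = 1375904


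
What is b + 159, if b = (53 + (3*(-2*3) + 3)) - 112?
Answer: 85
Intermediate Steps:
b = -74 (b = (53 + (3*(-6) + 3)) - 112 = (53 + (-18 + 3)) - 112 = (53 - 15) - 112 = 38 - 112 = -74)
b + 159 = -74 + 159 = 85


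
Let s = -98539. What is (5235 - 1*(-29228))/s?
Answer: -34463/98539 ≈ -0.34974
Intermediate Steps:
(5235 - 1*(-29228))/s = (5235 - 1*(-29228))/(-98539) = (5235 + 29228)*(-1/98539) = 34463*(-1/98539) = -34463/98539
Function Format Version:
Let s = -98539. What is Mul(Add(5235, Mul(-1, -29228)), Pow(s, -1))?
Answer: Rational(-34463, 98539) ≈ -0.34974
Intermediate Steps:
Mul(Add(5235, Mul(-1, -29228)), Pow(s, -1)) = Mul(Add(5235, Mul(-1, -29228)), Pow(-98539, -1)) = Mul(Add(5235, 29228), Rational(-1, 98539)) = Mul(34463, Rational(-1, 98539)) = Rational(-34463, 98539)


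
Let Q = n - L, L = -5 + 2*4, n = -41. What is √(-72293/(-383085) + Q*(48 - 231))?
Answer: √131299094028845/127695 ≈ 89.734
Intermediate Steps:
L = 3 (L = -5 + 8 = 3)
Q = -44 (Q = -41 - 1*3 = -41 - 3 = -44)
√(-72293/(-383085) + Q*(48 - 231)) = √(-72293/(-383085) - 44*(48 - 231)) = √(-72293*(-1/383085) - 44*(-183)) = √(72293/383085 + 8052) = √(3084672713/383085) = √131299094028845/127695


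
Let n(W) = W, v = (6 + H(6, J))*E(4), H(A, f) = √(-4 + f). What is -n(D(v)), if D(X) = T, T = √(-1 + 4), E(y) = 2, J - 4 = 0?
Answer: -√3 ≈ -1.7320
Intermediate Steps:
J = 4 (J = 4 + 0 = 4)
v = 12 (v = (6 + √(-4 + 4))*2 = (6 + √0)*2 = (6 + 0)*2 = 6*2 = 12)
T = √3 ≈ 1.7320
D(X) = √3
-n(D(v)) = -√3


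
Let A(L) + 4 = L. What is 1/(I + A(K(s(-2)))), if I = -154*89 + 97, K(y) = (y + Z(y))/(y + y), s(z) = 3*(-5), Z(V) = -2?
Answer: -30/408373 ≈ -7.3462e-5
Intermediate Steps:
s(z) = -15
K(y) = (-2 + y)/(2*y) (K(y) = (y - 2)/(y + y) = (-2 + y)/((2*y)) = (-2 + y)*(1/(2*y)) = (-2 + y)/(2*y))
A(L) = -4 + L
I = -13609 (I = -13706 + 97 = -13609)
1/(I + A(K(s(-2)))) = 1/(-13609 + (-4 + (½)*(-2 - 15)/(-15))) = 1/(-13609 + (-4 + (½)*(-1/15)*(-17))) = 1/(-13609 + (-4 + 17/30)) = 1/(-13609 - 103/30) = 1/(-408373/30) = -30/408373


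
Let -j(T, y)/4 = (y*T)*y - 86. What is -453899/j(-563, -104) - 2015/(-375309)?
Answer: -121271058151/9141767614584 ≈ -0.013266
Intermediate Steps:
j(T, y) = 344 - 4*T*y² (j(T, y) = -4*((y*T)*y - 86) = -4*((T*y)*y - 86) = -4*(T*y² - 86) = -4*(-86 + T*y²) = 344 - 4*T*y²)
-453899/j(-563, -104) - 2015/(-375309) = -453899/(344 - 4*(-563)*(-104)²) - 2015/(-375309) = -453899/(344 - 4*(-563)*10816) - 2015*(-1/375309) = -453899/(344 + 24357632) + 2015/375309 = -453899/24357976 + 2015/375309 = -121271058151/9141767614584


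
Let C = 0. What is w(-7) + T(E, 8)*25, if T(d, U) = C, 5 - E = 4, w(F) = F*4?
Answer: -28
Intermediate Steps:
w(F) = 4*F
E = 1 (E = 5 - 1*4 = 5 - 4 = 1)
T(d, U) = 0
w(-7) + T(E, 8)*25 = 4*(-7) + 0*25 = -28 + 0 = -28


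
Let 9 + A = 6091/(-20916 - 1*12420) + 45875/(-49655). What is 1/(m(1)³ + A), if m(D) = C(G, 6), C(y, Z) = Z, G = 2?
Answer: 331059816/68163034391 ≈ 0.0048569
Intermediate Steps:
m(D) = 6
A = -3345885865/331059816 (A = -9 + (6091/(-20916 - 1*12420) + 45875/(-49655)) = -9 + (6091/(-20916 - 12420) + 45875*(-1/49655)) = -9 + (6091/(-33336) - 9175/9931) = -9 + (6091*(-1/33336) - 9175/9931) = -9 + (-6091/33336 - 9175/9931) = -9 - 366347521/331059816 = -3345885865/331059816 ≈ -10.107)
1/(m(1)³ + A) = 1/(6³ - 3345885865/331059816) = 1/(216 - 3345885865/331059816) = 1/(68163034391/331059816) = 331059816/68163034391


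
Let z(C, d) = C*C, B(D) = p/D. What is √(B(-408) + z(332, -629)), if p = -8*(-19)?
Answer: √286691655/51 ≈ 332.00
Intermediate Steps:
p = 152
B(D) = 152/D
z(C, d) = C²
√(B(-408) + z(332, -629)) = √(152/(-408) + 332²) = √(152*(-1/408) + 110224) = √(-19/51 + 110224) = √(5621405/51) = √286691655/51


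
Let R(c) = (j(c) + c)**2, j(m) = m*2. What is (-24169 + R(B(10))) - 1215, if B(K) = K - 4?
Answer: -25060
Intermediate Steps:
j(m) = 2*m
B(K) = -4 + K
R(c) = 9*c**2 (R(c) = (2*c + c)**2 = (3*c)**2 = 9*c**2)
(-24169 + R(B(10))) - 1215 = (-24169 + 9*(-4 + 10)**2) - 1215 = (-24169 + 9*6**2) - 1215 = (-24169 + 9*36) - 1215 = (-24169 + 324) - 1215 = -23845 - 1215 = -25060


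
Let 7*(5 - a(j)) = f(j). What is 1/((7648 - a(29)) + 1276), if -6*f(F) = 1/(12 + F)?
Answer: 1722/15358517 ≈ 0.00011212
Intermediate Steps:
f(F) = -1/(6*(12 + F))
a(j) = 5 + 1/(7*(72 + 6*j)) (a(j) = 5 - (-1)/(7*(72 + 6*j)) = 5 + 1/(7*(72 + 6*j)))
1/((7648 - a(29)) + 1276) = 1/((7648 - (2521 + 210*29)/(42*(12 + 29))) + 1276) = 1/((7648 - (2521 + 6090)/(42*41)) + 1276) = 1/((7648 - 8611/(42*41)) + 1276) = 1/((7648 - 1*8611/1722) + 1276) = 1/((7648 - 8611/1722) + 1276) = 1/(13161245/1722 + 1276) = 1/(15358517/1722) = 1722/15358517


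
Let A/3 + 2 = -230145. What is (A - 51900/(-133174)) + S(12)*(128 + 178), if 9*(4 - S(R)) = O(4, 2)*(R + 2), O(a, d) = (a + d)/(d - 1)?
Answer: -46083038901/66587 ≈ -6.9207e+5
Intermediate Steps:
A = -690441 (A = -6 + 3*(-230145) = -6 - 690435 = -690441)
O(a, d) = (a + d)/(-1 + d)
S(R) = 8/3 - 2*R/3 (S(R) = 4 - (4 + 2)/(-1 + 2)*(R + 2)/9 = 4 - 6/1*(2 + R)/9 = 4 - 1*6*(2 + R)/9 = 4 - 2*(2 + R)/3 = 4 - (12 + 6*R)/9 = 4 + (-4/3 - 2*R/3) = 8/3 - 2*R/3)
(A - 51900/(-133174)) + S(12)*(128 + 178) = (-690441 - 51900/(-133174)) + (8/3 - 2/3*12)*(128 + 178) = (-690441 - 51900*(-1/133174)) + (8/3 - 8)*306 = (-690441 + 25950/66587) - 16/3*306 = -45974368917/66587 - 1632 = -46083038901/66587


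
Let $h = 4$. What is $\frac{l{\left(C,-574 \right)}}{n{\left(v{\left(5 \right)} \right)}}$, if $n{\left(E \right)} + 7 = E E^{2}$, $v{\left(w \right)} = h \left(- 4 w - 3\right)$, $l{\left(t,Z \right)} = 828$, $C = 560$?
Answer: $- \frac{276}{259565} \approx -0.0010633$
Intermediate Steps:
$v{\left(w \right)} = -12 - 16 w$ ($v{\left(w \right)} = 4 \left(- 4 w - 3\right) = 4 \left(-3 - 4 w\right) = -12 - 16 w$)
$n{\left(E \right)} = -7 + E^{3}$ ($n{\left(E \right)} = -7 + E E^{2} = -7 + E^{3}$)
$\frac{l{\left(C,-574 \right)}}{n{\left(v{\left(5 \right)} \right)}} = \frac{828}{-7 + \left(-12 - 80\right)^{3}} = \frac{828}{-7 + \left(-92\right)^{3}} = \frac{828}{-7 - 778688} = \frac{828}{-778695} = 828 \left(- \frac{1}{778695}\right) = - \frac{276}{259565}$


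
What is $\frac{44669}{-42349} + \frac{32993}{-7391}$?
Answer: $- \frac{1727369136}{313001459} \approx -5.5187$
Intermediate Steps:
$\frac{44669}{-42349} + \frac{32993}{-7391} = 44669 \left(- \frac{1}{42349}\right) + 32993 \left(- \frac{1}{7391}\right) = - \frac{44669}{42349} - \frac{32993}{7391} = - \frac{1727369136}{313001459}$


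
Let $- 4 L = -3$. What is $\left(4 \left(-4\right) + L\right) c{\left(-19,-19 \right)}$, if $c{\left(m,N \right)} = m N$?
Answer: $- \frac{22021}{4} \approx -5505.3$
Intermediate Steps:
$L = \frac{3}{4}$ ($L = \left(- \frac{1}{4}\right) \left(-3\right) = \frac{3}{4} \approx 0.75$)
$c{\left(m,N \right)} = N m$
$\left(4 \left(-4\right) + L\right) c{\left(-19,-19 \right)} = \left(4 \left(-4\right) + \frac{3}{4}\right) \left(\left(-19\right) \left(-19\right)\right) = \left(-16 + \frac{3}{4}\right) 361 = \left(- \frac{61}{4}\right) 361 = - \frac{22021}{4}$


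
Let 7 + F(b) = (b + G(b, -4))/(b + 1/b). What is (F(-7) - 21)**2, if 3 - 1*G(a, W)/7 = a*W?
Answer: 3969/625 ≈ 6.3504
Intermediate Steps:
G(a, W) = 21 - 7*W*a (G(a, W) = 21 - 7*a*W = 21 - 7*W*a)
F(b) = -7 + (21 + 29*b)/(b + 1/b) (F(b) = -7 + (b + (21 - 7*(-4)*b))/(b + 1/b) = -7 + (b + (21 + 28*b))/(b + 1/b) = -7 + (21 + 29*b)/(b + 1/b))
(F(-7) - 21)**2 = ((-7 + 21*(-7) + 22*(-7)**2)/(1 + (-7)**2) - 21)**2 = ((-7 - 147 + 22*49)/(1 + 49) - 21)**2 = ((-7 - 147 + 1078)/50 - 21)**2 = ((1/50)*924 - 21)**2 = (462/25 - 21)**2 = (-63/25)**2 = 3969/625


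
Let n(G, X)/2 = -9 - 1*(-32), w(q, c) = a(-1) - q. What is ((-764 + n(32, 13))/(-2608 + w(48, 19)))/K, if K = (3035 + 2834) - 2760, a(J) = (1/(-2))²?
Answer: 2872/33026907 ≈ 8.6959e-5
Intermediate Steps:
a(J) = ¼ (a(J) = (-½)² = ¼)
w(q, c) = ¼ - q
n(G, X) = 46 (n(G, X) = 2*(-9 - 1*(-32)) = 2*(-9 + 32) = 2*23 = 46)
K = 3109 (K = 5869 - 2760 = 3109)
((-764 + n(32, 13))/(-2608 + w(48, 19)))/K = ((-764 + 46)/(-2608 + (¼ - 1*48)))/3109 = -718/(-2608 + (¼ - 48))*(1/3109) = -718/(-2608 - 191/4)*(1/3109) = -718/(-10623/4)*(1/3109) = -718*(-4/10623)*(1/3109) = (2872/10623)*(1/3109) = 2872/33026907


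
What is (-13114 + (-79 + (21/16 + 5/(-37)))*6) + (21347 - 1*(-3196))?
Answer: 3244771/296 ≈ 10962.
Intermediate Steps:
(-13114 + (-79 + (21/16 + 5/(-37)))*6) + (21347 - 1*(-3196)) = (-13114 + (-79 + (21*(1/16) + 5*(-1/37)))*6) + (21347 + 3196) = (-13114 + (-79 + (21/16 - 5/37))*6) + 24543 = (-13114 + (-79 + 697/592)*6) + 24543 = (-13114 - 46071/592*6) + 24543 = (-13114 - 138213/296) + 24543 = -4019957/296 + 24543 = 3244771/296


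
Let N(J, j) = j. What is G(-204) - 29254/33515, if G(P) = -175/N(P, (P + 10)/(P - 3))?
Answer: -1219756151/6501910 ≈ -187.60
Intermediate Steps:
G(P) = -175*(-3 + P)/(10 + P) (G(P) = -175*(P - 3)/(P + 10) = -175*(-3 + P)/(10 + P))
G(-204) - 29254/33515 = 175*(3 - 1*(-204))/(10 - 204) - 29254/33515 = 175*(3 + 204)/(-194) - 29254/33515 = 175*(-1/194)*207 - 1*29254/33515 = -36225/194 - 29254/33515 = -1219756151/6501910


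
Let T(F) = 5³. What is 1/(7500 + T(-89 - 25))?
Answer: 1/7625 ≈ 0.00013115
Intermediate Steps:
T(F) = 125
1/(7500 + T(-89 - 25)) = 1/(7500 + 125) = 1/7625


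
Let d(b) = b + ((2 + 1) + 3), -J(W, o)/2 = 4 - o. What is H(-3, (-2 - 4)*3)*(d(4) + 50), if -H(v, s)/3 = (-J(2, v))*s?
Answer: 45360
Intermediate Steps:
J(W, o) = -8 + 2*o (J(W, o) = -2*(4 - o) = -8 + 2*o)
H(v, s) = -3*s*(8 - 2*v) (H(v, s) = -3*(-(-8 + 2*v))*s = -3*(8 - 2*v)*s = -3*s*(8 - 2*v))
d(b) = 6 + b (d(b) = b + (3 + 3) = b + 6 = 6 + b)
H(-3, (-2 - 4)*3)*(d(4) + 50) = (6*((-2 - 4)*3)*(-4 - 3))*((6 + 4) + 50) = (6*(-6*3)*(-7))*(10 + 50) = (6*(-18)*(-7))*60 = 756*60 = 45360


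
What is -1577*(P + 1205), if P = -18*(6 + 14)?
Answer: -1332565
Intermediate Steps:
P = -360 (P = -18*20 = -360)
-1577*(P + 1205) = -1577*(-360 + 1205) = -1577*845 = -1332565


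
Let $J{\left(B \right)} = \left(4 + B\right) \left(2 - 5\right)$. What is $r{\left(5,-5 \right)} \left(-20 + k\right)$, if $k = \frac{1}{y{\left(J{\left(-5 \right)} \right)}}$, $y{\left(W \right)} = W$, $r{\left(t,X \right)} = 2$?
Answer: $- \frac{118}{3} \approx -39.333$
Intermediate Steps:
$J{\left(B \right)} = -12 - 3 B$ ($J{\left(B \right)} = \left(4 + B\right) \left(-3\right) = -12 - 3 B$)
$k = \frac{1}{3}$ ($k = \frac{1}{-12 - -15} = \frac{1}{-12 + 15} = \frac{1}{3} \approx 0.33333$)
$r{\left(5,-5 \right)} \left(-20 + k\right) = 2 \left(-20 + \frac{1}{3}\right) = 2 \left(- \frac{59}{3}\right) = - \frac{118}{3}$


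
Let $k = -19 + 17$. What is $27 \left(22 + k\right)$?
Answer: $540$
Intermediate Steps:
$k = -2$
$27 \left(22 + k\right) = 27 \left(22 - 2\right) = 27 \cdot 20 = 540$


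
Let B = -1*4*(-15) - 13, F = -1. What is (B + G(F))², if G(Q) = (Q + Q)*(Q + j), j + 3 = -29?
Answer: 12769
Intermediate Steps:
j = -32 (j = -3 - 29 = -32)
G(Q) = 2*Q*(-32 + Q) (G(Q) = (Q + Q)*(Q - 32) = (2*Q)*(-32 + Q) = 2*Q*(-32 + Q))
B = 47 (B = -4*(-15) - 13 = 60 - 13 = 47)
(B + G(F))² = (47 + 2*(-1)*(-32 - 1))² = (47 + 2*(-1)*(-33))² = (47 + 66)² = 113² = 12769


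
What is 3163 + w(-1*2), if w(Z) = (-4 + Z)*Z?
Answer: 3175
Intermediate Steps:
w(Z) = Z*(-4 + Z)
3163 + w(-1*2) = 3163 + (-1*2)*(-4 - 1*2) = 3163 - 2*(-4 - 2) = 3163 - 2*(-6) = 3163 + 12 = 3175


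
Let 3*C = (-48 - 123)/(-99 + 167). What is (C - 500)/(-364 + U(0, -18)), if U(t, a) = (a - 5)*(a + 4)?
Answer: 34057/2856 ≈ 11.925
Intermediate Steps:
U(t, a) = (-5 + a)*(4 + a)
C = -57/68 (C = ((-48 - 123)/(-99 + 167))/3 = (-171/68)/3 = (-171*1/68)/3 = (1/3)*(-171/68) = -57/68 ≈ -0.83823)
(C - 500)/(-364 + U(0, -18)) = (-57/68 - 500)/(-364 + (-20 + (-18)**2 - 1*(-18))) = -34057/(68*(-364 + (-20 + 324 + 18))) = -34057/(68*(-364 + 322)) = -34057/68/(-42) = -34057/68*(-1/42) = 34057/2856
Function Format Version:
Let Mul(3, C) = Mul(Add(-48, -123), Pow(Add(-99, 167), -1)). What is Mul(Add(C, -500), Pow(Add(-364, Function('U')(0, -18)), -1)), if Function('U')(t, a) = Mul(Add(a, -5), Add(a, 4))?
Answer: Rational(34057, 2856) ≈ 11.925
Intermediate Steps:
Function('U')(t, a) = Mul(Add(-5, a), Add(4, a))
C = Rational(-57, 68) (C = Mul(Rational(1, 3), Mul(Add(-48, -123), Pow(Add(-99, 167), -1))) = Mul(Rational(1, 3), Mul(-171, Pow(68, -1))) = Mul(Rational(1, 3), Mul(-171, Rational(1, 68))) = Mul(Rational(1, 3), Rational(-171, 68)) = Rational(-57, 68) ≈ -0.83823)
Mul(Add(C, -500), Pow(Add(-364, Function('U')(0, -18)), -1)) = Mul(Add(Rational(-57, 68), -500), Pow(Add(-364, Add(-20, Pow(-18, 2), Mul(-1, -18))), -1)) = Mul(Rational(-34057, 68), Pow(Add(-364, Add(-20, 324, 18)), -1)) = Mul(Rational(-34057, 68), Pow(Add(-364, 322), -1)) = Mul(Rational(-34057, 68), Pow(-42, -1)) = Mul(Rational(-34057, 68), Rational(-1, 42)) = Rational(34057, 2856)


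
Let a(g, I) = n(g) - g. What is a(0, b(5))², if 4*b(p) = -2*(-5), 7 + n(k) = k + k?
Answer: 49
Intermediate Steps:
n(k) = -7 + 2*k (n(k) = -7 + (k + k) = -7 + 2*k)
b(p) = 5/2 (b(p) = (-2*(-5))/4 = (¼)*10 = 5/2)
a(g, I) = -7 + g (a(g, I) = (-7 + 2*g) - g = -7 + g)
a(0, b(5))² = (-7 + 0)² = (-7)² = 49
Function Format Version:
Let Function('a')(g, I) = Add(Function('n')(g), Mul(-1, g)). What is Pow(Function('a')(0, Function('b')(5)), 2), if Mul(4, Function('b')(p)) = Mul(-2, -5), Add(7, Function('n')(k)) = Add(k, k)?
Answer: 49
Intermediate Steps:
Function('n')(k) = Add(-7, Mul(2, k)) (Function('n')(k) = Add(-7, Add(k, k)) = Add(-7, Mul(2, k)))
Function('b')(p) = Rational(5, 2) (Function('b')(p) = Mul(Rational(1, 4), Mul(-2, -5)) = Mul(Rational(1, 4), 10) = Rational(5, 2))
Function('a')(g, I) = Add(-7, g) (Function('a')(g, I) = Add(Add(-7, Mul(2, g)), Mul(-1, g)) = Add(-7, g))
Pow(Function('a')(0, Function('b')(5)), 2) = Pow(Add(-7, 0), 2) = Pow(-7, 2) = 49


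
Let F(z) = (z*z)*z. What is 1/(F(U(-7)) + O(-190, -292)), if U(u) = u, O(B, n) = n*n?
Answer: 1/84921 ≈ 1.1776e-5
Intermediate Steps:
O(B, n) = n**2
F(z) = z**3 (F(z) = z**2*z = z**3)
1/(F(U(-7)) + O(-190, -292)) = 1/((-7)**3 + (-292)**2) = 1/(-343 + 85264) = 1/84921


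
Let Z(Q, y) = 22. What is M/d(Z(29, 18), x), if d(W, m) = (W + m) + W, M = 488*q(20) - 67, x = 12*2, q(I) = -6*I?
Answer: -58627/68 ≈ -862.16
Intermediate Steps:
x = 24
M = -58627 (M = 488*(-6*20) - 67 = 488*(-120) - 67 = -58560 - 67 = -58627)
d(W, m) = m + 2*W
M/d(Z(29, 18), x) = -58627/(24 + 2*22) = -58627/(24 + 44) = -58627/68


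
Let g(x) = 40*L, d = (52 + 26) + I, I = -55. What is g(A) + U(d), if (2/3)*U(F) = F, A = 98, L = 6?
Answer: 549/2 ≈ 274.50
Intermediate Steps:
d = 23 (d = (52 + 26) - 55 = 78 - 55 = 23)
U(F) = 3*F/2
g(x) = 240 (g(x) = 40*6 = 240)
g(A) + U(d) = 240 + (3/2)*23 = 240 + 69/2 = 549/2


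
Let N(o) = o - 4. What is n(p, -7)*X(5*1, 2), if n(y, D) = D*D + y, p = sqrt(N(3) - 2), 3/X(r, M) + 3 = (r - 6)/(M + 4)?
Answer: -882/19 - 18*I*sqrt(3)/19 ≈ -46.421 - 1.6409*I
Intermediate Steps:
N(o) = -4 + o
X(r, M) = 3/(-3 + (-6 + r)/(4 + M)) (X(r, M) = 3/(-3 + (r - 6)/(M + 4)) = 3/(-3 + (-6 + r)/(4 + M)))
p = I*sqrt(3) (p = sqrt((-4 + 3) - 2) = sqrt(-1 - 2) = sqrt(-3) = I*sqrt(3) ≈ 1.732*I)
n(y, D) = y + D**2 (n(y, D) = D**2 + y = y + D**2)
n(p, -7)*X(5*1, 2) = (I*sqrt(3) + (-7)**2)*(3*(4 + 2)/(-18 + 5*1 - 3*2)) = (I*sqrt(3) + 49)*(3*6/(-18 + 5 - 6)) = (49 + I*sqrt(3))*(3*6/(-19)) = (49 + I*sqrt(3))*(3*(-1/19)*6) = (49 + I*sqrt(3))*(-18/19) = -882/19 - 18*I*sqrt(3)/19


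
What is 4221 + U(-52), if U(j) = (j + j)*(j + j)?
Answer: 15037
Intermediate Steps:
U(j) = 4*j² (U(j) = (2*j)*(2*j) = 4*j²)
4221 + U(-52) = 4221 + 4*(-52)² = 4221 + 4*2704 = 4221 + 10816 = 15037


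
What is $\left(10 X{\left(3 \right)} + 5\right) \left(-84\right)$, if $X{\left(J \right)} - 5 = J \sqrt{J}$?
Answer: $-4620 - 2520 \sqrt{3} \approx -8984.8$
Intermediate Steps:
$X{\left(J \right)} = 5 + J^{\frac{3}{2}}$ ($X{\left(J \right)} = 5 + J \sqrt{J} = 5 + J^{\frac{3}{2}}$)
$\left(10 X{\left(3 \right)} + 5\right) \left(-84\right) = \left(10 \left(5 + 3^{\frac{3}{2}}\right) + 5\right) \left(-84\right) = \left(10 \left(5 + 3 \sqrt{3}\right) + 5\right) \left(-84\right) = \left(\left(50 + 30 \sqrt{3}\right) + 5\right) \left(-84\right) = \left(55 + 30 \sqrt{3}\right) \left(-84\right) = -4620 - 2520 \sqrt{3}$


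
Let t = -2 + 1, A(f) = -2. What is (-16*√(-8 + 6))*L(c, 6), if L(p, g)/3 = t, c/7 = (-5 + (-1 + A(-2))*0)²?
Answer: 48*I*√2 ≈ 67.882*I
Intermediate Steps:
t = -1
c = 175 (c = 7*(-5 + (-1 - 2)*0)² = 7*(-5 - 3*0)² = 7*(-5 + 0)² = 7*(-5)² = 7*25 = 175)
L(p, g) = -3 (L(p, g) = 3*(-1) = -3)
(-16*√(-8 + 6))*L(c, 6) = -16*√(-8 + 6)*(-3) = -16*I*√2*(-3) = 48*I*√2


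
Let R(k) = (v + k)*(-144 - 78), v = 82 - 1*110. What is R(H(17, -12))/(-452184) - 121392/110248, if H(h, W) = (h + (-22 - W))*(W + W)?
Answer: -310878287/259647821 ≈ -1.1973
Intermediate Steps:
v = -28 (v = 82 - 110 = -28)
H(h, W) = 2*W*(-22 + h - W) (H(h, W) = (-22 + h - W)*(2*W) = 2*W*(-22 + h - W))
R(k) = 6216 - 222*k (R(k) = (-28 + k)*(-144 - 78) = (-28 + k)*(-222) = 6216 - 222*k)
R(H(17, -12))/(-452184) - 121392/110248 = (6216 - 444*(-12)*(-22 + 17 - 1*(-12)))/(-452184) - 121392/110248 = (6216 - 444*(-12)*(-22 + 17 + 12))*(-1/452184) - 121392*1/110248 = (6216 - 444*(-12)*7)*(-1/452184) - 15174/13781 = (6216 - 222*(-168))*(-1/452184) - 15174/13781 = (6216 + 37296)*(-1/452184) - 15174/13781 = 43512*(-1/452184) - 15174/13781 = -1813/18841 - 15174/13781 = -310878287/259647821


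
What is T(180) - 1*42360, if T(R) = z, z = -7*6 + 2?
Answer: -42400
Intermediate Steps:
z = -40 (z = -42 + 2 = -40)
T(R) = -40
T(180) - 1*42360 = -40 - 1*42360 = -40 - 42360 = -42400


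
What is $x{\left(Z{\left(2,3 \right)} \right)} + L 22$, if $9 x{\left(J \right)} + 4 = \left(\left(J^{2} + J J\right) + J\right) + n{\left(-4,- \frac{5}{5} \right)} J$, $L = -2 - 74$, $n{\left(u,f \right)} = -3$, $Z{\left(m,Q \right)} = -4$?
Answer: $-1668$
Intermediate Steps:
$L = -76$ ($L = -2 - 74 = -76$)
$x{\left(J \right)} = - \frac{4}{9} - \frac{2 J}{9} + \frac{2 J^{2}}{9}$ ($x{\left(J \right)} = - \frac{4}{9} + \frac{\left(\left(J^{2} + J J\right) + J\right) - 3 J}{9} = - \frac{4}{9} + \frac{\left(\left(J^{2} + J^{2}\right) + J\right) - 3 J}{9} = - \frac{4}{9} + \frac{\left(2 J^{2} + J\right) - 3 J}{9} = - \frac{4}{9} + \frac{\left(J + 2 J^{2}\right) - 3 J}{9} = - \frac{4}{9} + \frac{- 2 J + 2 J^{2}}{9} = - \frac{4}{9} + \left(- \frac{2 J}{9} + \frac{2 J^{2}}{9}\right) = - \frac{4}{9} - \frac{2 J}{9} + \frac{2 J^{2}}{9}$)
$x{\left(Z{\left(2,3 \right)} \right)} + L 22 = \left(- \frac{4}{9} - - \frac{8}{9} + \frac{2 \left(-4\right)^{2}}{9}\right) - 1672 = \left(- \frac{4}{9} + \frac{8}{9} + \frac{2}{9} \cdot 16\right) - 1672 = \left(- \frac{4}{9} + \frac{8}{9} + \frac{32}{9}\right) - 1672 = 4 - 1672 = -1668$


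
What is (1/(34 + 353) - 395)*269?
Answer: -41120416/387 ≈ -1.0625e+5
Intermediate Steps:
(1/(34 + 353) - 395)*269 = (1/387 - 395)*269 = -152864/387*269 = -41120416/387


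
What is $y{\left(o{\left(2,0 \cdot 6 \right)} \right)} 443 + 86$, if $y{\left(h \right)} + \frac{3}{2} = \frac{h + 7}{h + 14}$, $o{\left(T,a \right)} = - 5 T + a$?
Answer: $- \frac{3643}{4} \approx -910.75$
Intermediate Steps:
$o{\left(T,a \right)} = a - 5 T$
$y{\left(h \right)} = - \frac{3}{2} + \frac{7 + h}{14 + h}$ ($y{\left(h \right)} = - \frac{3}{2} + \frac{h + 7}{h + 14} = - \frac{3}{2} + \frac{7 + h}{14 + h}$)
$y{\left(o{\left(2,0 \cdot 6 \right)} \right)} 443 + 86 = \frac{-28 - \left(0 \cdot 6 - 10\right)}{2 \left(14 + \left(0 \cdot 6 - 10\right)\right)} 443 + 86 = \frac{-28 - \left(0 - 10\right)}{2 \left(14 + \left(0 - 10\right)\right)} 443 + 86 = \frac{-28 - -10}{2 \left(14 - 10\right)} 443 + 86 = \frac{-28 + 10}{2 \cdot 4} \cdot 443 + 86 = \frac{1}{2} \cdot \frac{1}{4} \left(-18\right) 443 + 86 = \left(- \frac{9}{4}\right) 443 + 86 = - \frac{3987}{4} + 86 = - \frac{3643}{4}$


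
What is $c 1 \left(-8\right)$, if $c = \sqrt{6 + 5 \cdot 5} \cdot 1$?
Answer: $- 8 \sqrt{31} \approx -44.542$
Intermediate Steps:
$c = \sqrt{31}$ ($c = \sqrt{6 + 25} \cdot 1 = \sqrt{31} \cdot 1 = \sqrt{31} \approx 5.5678$)
$c 1 \left(-8\right) = \sqrt{31} \cdot 1 \left(-8\right) = \sqrt{31} \left(-8\right) = - 8 \sqrt{31}$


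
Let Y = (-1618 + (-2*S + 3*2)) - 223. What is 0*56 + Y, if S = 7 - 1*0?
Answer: -1849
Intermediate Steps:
S = 7 (S = 7 + 0 = 7)
Y = -1849 (Y = (-1618 + (-2*7 + 3*2)) - 223 = (-1618 + (-14 + 6)) - 223 = (-1618 - 8) - 223 = -1626 - 223 = -1849)
0*56 + Y = 0*56 - 1849 = 0 - 1849 = -1849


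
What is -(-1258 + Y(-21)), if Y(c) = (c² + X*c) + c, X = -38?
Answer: 40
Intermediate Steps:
Y(c) = c² - 37*c (Y(c) = (c² - 38*c) + c = c² - 37*c)
-(-1258 + Y(-21)) = -(-1258 - 21*(-37 - 21)) = -(-1258 - 21*(-58)) = -(-1258 + 1218) = -1*(-40) = 40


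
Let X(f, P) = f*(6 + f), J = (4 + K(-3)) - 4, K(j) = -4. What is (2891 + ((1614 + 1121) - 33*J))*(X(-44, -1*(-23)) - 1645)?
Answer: 155466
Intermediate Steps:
J = -4 (J = (4 - 4) - 4 = 0 - 4 = -4)
(2891 + ((1614 + 1121) - 33*J))*(X(-44, -1*(-23)) - 1645) = (2891 + ((1614 + 1121) - 33*(-4)))*(-44*(6 - 44) - 1645) = (2891 + (2735 + 132))*(-44*(-38) - 1645) = (2891 + 2867)*(1672 - 1645) = 5758*27 = 155466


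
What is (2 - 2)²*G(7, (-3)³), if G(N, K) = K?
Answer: 0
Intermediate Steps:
(2 - 2)²*G(7, (-3)³) = (2 - 2)²*(-3)³ = 0²*(-27) = 0*(-27) = 0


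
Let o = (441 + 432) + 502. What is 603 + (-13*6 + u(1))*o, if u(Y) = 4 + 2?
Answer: -98397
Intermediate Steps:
u(Y) = 6
o = 1375 (o = 873 + 502 = 1375)
603 + (-13*6 + u(1))*o = 603 + (-13*6 + 6)*1375 = 603 + (-78 + 6)*1375 = 603 - 72*1375 = 603 - 99000 = -98397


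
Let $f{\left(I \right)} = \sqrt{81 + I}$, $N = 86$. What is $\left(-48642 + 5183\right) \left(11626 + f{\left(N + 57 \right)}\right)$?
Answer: $-505254334 - 173836 \sqrt{14} \approx -5.059 \cdot 10^{8}$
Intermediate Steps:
$\left(-48642 + 5183\right) \left(11626 + f{\left(N + 57 \right)}\right) = \left(-48642 + 5183\right) \left(11626 + \sqrt{81 + \left(86 + 57\right)}\right) = - 43459 \left(11626 + \sqrt{81 + 143}\right) = - 43459 \left(11626 + \sqrt{224}\right) = - 43459 \left(11626 + 4 \sqrt{14}\right) = -505254334 - 173836 \sqrt{14}$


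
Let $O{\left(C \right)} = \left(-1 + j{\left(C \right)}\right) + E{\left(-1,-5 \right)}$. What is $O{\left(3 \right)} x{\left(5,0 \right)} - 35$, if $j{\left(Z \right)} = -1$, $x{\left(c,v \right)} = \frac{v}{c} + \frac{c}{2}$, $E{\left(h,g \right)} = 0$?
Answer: $-40$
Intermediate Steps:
$x{\left(c,v \right)} = \frac{c}{2} + \frac{v}{c}$ ($x{\left(c,v \right)} = \frac{v}{c} + c \frac{1}{2} = \frac{v}{c} + \frac{c}{2} = \frac{c}{2} + \frac{v}{c}$)
$O{\left(C \right)} = -2$ ($O{\left(C \right)} = \left(-1 - 1\right) + 0 = -2 + 0 = -2$)
$O{\left(3 \right)} x{\left(5,0 \right)} - 35 = - 2 \left(\frac{1}{2} \cdot 5 + \frac{0}{5}\right) - 35 = - 2 \left(\frac{5}{2} + 0 \cdot \frac{1}{5}\right) - 35 = - 2 \left(\frac{5}{2} + 0\right) - 35 = \left(-2\right) \frac{5}{2} - 35 = -5 - 35 = -40$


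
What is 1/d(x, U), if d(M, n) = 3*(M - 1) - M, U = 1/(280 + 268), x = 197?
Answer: 1/391 ≈ 0.0025575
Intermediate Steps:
U = 1/548 ≈ 0.0018248
d(M, n) = -3 + 2*M (d(M, n) = 3*(-1 + M) - M = (-3 + 3*M) - M = -3 + 2*M)
1/d(x, U) = 1/(-3 + 2*197) = 1/(-3 + 394) = 1/391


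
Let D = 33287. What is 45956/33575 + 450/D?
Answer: 1544846122/1117611025 ≈ 1.3823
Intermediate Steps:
45956/33575 + 450/D = 45956/33575 + 450/33287 = 1544846122/1117611025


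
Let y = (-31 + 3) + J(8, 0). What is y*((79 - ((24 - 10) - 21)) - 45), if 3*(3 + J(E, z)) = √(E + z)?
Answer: -1271 + 82*√2/3 ≈ -1232.3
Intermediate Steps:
J(E, z) = -3 + √(E + z)/3
y = -31 + 2*√2/3 (y = (-31 + 3) + (-3 + √(8 + 0)/3) = -28 + (-3 + √8/3) = -28 + (-3 + (2*√2)/3) = -28 + (-3 + 2*√2/3) = -31 + 2*√2/3 ≈ -30.057)
y*((79 - ((24 - 10) - 21)) - 45) = (-31 + 2*√2/3)*((79 - ((24 - 10) - 21)) - 45) = (-31 + 2*√2/3)*((79 - (14 - 21)) - 45) = (-31 + 2*√2/3)*((79 - 1*(-7)) - 45) = (-31 + 2*√2/3)*((79 + 7) - 45) = (-31 + 2*√2/3)*(86 - 45) = (-31 + 2*√2/3)*41 = -1271 + 82*√2/3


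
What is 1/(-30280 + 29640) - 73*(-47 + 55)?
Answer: -373761/640 ≈ -584.00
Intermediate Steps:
1/(-30280 + 29640) - 73*(-47 + 55) = 1/(-640) - 73*8 = -1/640 - 584 = -373761/640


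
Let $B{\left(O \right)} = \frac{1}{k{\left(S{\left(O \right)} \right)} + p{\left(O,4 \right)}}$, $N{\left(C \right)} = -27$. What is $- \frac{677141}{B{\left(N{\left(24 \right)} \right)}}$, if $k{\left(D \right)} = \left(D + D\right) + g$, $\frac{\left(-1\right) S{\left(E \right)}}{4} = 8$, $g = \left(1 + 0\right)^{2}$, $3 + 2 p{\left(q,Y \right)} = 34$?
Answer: $\frac{64328395}{2} \approx 3.2164 \cdot 10^{7}$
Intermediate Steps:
$p{\left(q,Y \right)} = \frac{31}{2}$ ($p{\left(q,Y \right)} = - \frac{3}{2} + \frac{1}{2} \cdot 34 = - \frac{3}{2} + 17 = \frac{31}{2}$)
$g = 1$ ($g = 1^{2} = 1$)
$S{\left(E \right)} = -32$ ($S{\left(E \right)} = \left(-4\right) 8 = -32$)
$k{\left(D \right)} = 1 + 2 D$ ($k{\left(D \right)} = \left(D + D\right) + 1 = 2 D + 1 = 1 + 2 D$)
$B{\left(O \right)} = - \frac{2}{95}$ ($B{\left(O \right)} = \frac{1}{\left(1 + 2 \left(-32\right)\right) + \frac{31}{2}} = \frac{1}{\left(1 - 64\right) + \frac{31}{2}} = \frac{1}{-63 + \frac{31}{2}} = \frac{1}{- \frac{95}{2}} = - \frac{2}{95}$)
$- \frac{677141}{B{\left(N{\left(24 \right)} \right)}} = - \frac{677141}{- \frac{2}{95}} = \left(-677141\right) \left(- \frac{95}{2}\right) = \frac{64328395}{2}$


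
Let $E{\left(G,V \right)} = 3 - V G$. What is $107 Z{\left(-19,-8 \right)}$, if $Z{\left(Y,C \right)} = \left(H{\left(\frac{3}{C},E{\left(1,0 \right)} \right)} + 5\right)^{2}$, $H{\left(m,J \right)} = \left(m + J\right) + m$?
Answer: $\frac{89987}{16} \approx 5624.2$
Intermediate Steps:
$E{\left(G,V \right)} = 3 - G V$
$H{\left(m,J \right)} = J + 2 m$ ($H{\left(m,J \right)} = \left(J + m\right) + m = J + 2 m$)
$Z{\left(Y,C \right)} = \left(8 + \frac{6}{C}\right)^{2}$ ($Z{\left(Y,C \right)} = \left(\left(\left(3 - 1 \cdot 0\right) + 2 \frac{3}{C}\right) + 5\right)^{2} = \left(\left(\left(3 + 0\right) + \frac{6}{C}\right) + 5\right)^{2} = \left(\left(3 + \frac{6}{C}\right) + 5\right)^{2} = \left(8 + \frac{6}{C}\right)^{2}$)
$107 Z{\left(-19,-8 \right)} = 107 \left(8 + \frac{6}{-8}\right)^{2} = 107 \left(8 + 6 \left(- \frac{1}{8}\right)\right)^{2} = 107 \left(8 - \frac{3}{4}\right)^{2} = 107 \left(\frac{29}{4}\right)^{2} = 107 \cdot \frac{841}{16} = \frac{89987}{16}$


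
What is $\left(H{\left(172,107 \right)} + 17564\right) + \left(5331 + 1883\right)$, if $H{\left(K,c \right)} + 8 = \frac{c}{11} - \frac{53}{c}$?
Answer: $\frac{29165156}{1177} \approx 24779.0$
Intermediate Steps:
$H{\left(K,c \right)} = -8 - \frac{53}{c} + \frac{c}{11}$ ($H{\left(K,c \right)} = -8 + \left(\frac{c}{11} - \frac{53}{c}\right) = -8 + \left(- \frac{53}{c} + \frac{c}{11}\right) = -8 - \frac{53}{c} + \frac{c}{11}$)
$\left(H{\left(172,107 \right)} + 17564\right) + \left(5331 + 1883\right) = \left(\left(-8 - \frac{53}{107} + \frac{1}{11} \cdot 107\right) + 17564\right) + \left(5331 + 1883\right) = \left(\left(-8 - \frac{53}{107} + \frac{107}{11}\right) + 17564\right) + 7214 = \left(\frac{1450}{1177} + 17564\right) + 7214 = \frac{20674278}{1177} + 7214 = \frac{29165156}{1177}$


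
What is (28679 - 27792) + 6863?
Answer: 7750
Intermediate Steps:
(28679 - 27792) + 6863 = 887 + 6863 = 7750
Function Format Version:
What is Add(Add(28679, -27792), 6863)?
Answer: 7750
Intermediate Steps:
Add(Add(28679, -27792), 6863) = Add(887, 6863) = 7750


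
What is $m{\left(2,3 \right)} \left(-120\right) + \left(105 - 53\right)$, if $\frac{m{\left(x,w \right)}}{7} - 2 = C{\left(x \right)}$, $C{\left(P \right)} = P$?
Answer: $-3308$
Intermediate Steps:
$m{\left(x,w \right)} = 14 + 7 x$
$m{\left(2,3 \right)} \left(-120\right) + \left(105 - 53\right) = \left(14 + 7 \cdot 2\right) \left(-120\right) + \left(105 - 53\right) = \left(14 + 14\right) \left(-120\right) + 52 = 28 \left(-120\right) + 52 = -3360 + 52 = -3308$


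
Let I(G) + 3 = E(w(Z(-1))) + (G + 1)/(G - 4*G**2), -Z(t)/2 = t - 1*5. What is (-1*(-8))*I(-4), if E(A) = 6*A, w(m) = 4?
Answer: 2862/17 ≈ 168.35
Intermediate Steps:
Z(t) = 10 - 2*t (Z(t) = -2*(t - 1*5) = -2*(t - 5) = -2*(-5 + t) = 10 - 2*t)
I(G) = 21 + (1 + G)/(G - 4*G**2) (I(G) = -3 + (6*4 + (G + 1)/(G - 4*G**2)) = -3 + (24 + (1 + G)/(G - 4*G**2)) = 21 + (1 + G)/(G - 4*G**2))
(-1*(-8))*I(-4) = (-1*(-8))*((-1 - 22*(-4) + 84*(-4)**2)/((-4)*(-1 + 4*(-4)))) = 8*(-(-1 + 88 + 84*16)/(4*(-1 - 16))) = 8*(-1/4*(-1 + 88 + 1344)/(-17)) = 8*(-1/4*(-1/17)*1431) = 8*(1431/68) = 2862/17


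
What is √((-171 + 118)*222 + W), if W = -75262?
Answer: 2*I*√21757 ≈ 295.0*I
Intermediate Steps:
√((-171 + 118)*222 + W) = √((-171 + 118)*222 - 75262) = √(-53*222 - 75262) = √(-11766 - 75262) = √(-87028) = 2*I*√21757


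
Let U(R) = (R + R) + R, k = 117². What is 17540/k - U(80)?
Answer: -3267820/13689 ≈ -238.72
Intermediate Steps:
k = 13689
U(R) = 3*R (U(R) = 2*R + R = 3*R)
17540/k - U(80) = 17540/13689 - 3*80 = 17540*(1/13689) - 1*240 = 17540/13689 - 240 = -3267820/13689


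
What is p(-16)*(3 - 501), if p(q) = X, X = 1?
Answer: -498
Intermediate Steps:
p(q) = 1
p(-16)*(3 - 501) = 1*(3 - 501) = 1*(-498) = -498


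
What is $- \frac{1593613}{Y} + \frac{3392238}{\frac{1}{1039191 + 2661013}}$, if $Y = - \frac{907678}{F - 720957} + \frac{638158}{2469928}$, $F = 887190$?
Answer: $\frac{1914907819651035743064468}{152558313455} \approx 1.2552 \cdot 10^{13}$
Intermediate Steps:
$Y = - \frac{1067908194185}{205291770612}$ ($Y = - \frac{907678}{887190 - 720957} + \frac{638158}{2469928} = - \frac{907678}{166233} + 638158 \cdot \frac{1}{2469928} = \left(-907678\right) \frac{1}{166233} + \frac{319079}{1234964} = - \frac{907678}{166233} + \frac{319079}{1234964} = - \frac{1067908194185}{205291770612} \approx -5.2019$)
$- \frac{1593613}{Y} + \frac{3392238}{\frac{1}{1039191 + 2661013}} = - \frac{1593613}{- \frac{1067908194185}{205291770612}} + \frac{3392238}{\frac{1}{1039191 + 2661013}} = \left(-1593613\right) \left(- \frac{205291770612}{1067908194185}\right) + \frac{3392238}{\frac{1}{3700204}} = \frac{46736519205757308}{152558313455} + 3392238 \frac{1}{\frac{1}{3700204}} = \frac{46736519205757308}{152558313455} + 3392238 \cdot 3700204 = \frac{46736519205757308}{152558313455} + 12551972616552 = \frac{1914907819651035743064468}{152558313455}$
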